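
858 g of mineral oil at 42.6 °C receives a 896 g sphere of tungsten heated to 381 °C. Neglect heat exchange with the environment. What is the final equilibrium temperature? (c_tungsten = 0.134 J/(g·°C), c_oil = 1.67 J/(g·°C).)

T_f ≈ 68.8 °C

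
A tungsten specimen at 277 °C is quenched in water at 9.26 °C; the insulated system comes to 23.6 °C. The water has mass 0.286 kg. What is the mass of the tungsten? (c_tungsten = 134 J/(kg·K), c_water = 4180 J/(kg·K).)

|Q_tungsten| = |Q_water|:
m×134×(277 − 23.6) = 0.286×4180×(23.6 − 9.26)
33956 m = 17143  ⇒  m ≈ 0.5049 kg

m ≈ 0.505 kg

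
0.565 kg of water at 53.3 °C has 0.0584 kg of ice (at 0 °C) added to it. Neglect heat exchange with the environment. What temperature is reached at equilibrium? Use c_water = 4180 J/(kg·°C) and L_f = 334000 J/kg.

T_f ≈ 40.8 °C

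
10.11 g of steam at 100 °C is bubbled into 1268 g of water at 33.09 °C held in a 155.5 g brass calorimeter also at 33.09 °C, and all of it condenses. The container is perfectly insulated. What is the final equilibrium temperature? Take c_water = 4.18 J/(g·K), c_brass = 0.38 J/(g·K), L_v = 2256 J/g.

T_f ≈ 37.8 °C

Sum of m c ΔT and latent-heat terms is zero:
condense steam: −10.11·2256 = −22808
  condensed water 100 °C→T: 42.26(T − 100)
  original water: 5300.2(T − 33.09)
  brass cup: 155.5·0.38·(T − 33.09) = 59.09(T − 33.09)
5401.6 T = 22808 + 4226 + 177340 = 204374
T ≈ 37.84 °C, under the boiling point, so the assumption holds.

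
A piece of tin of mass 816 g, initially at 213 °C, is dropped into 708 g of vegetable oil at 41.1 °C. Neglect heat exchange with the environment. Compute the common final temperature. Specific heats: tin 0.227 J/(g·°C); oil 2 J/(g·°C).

T_f ≈ 61.0 °C

Set heat shed by the hot body equal to heat absorbed by the cold body:
816×0.227×(213 − T) = 708×2×(T − 41.1)
185.23(213 − T) = 1416(T − 41.1)
1601.2 T = 97652  ⇒  T ≈ 60.99 °C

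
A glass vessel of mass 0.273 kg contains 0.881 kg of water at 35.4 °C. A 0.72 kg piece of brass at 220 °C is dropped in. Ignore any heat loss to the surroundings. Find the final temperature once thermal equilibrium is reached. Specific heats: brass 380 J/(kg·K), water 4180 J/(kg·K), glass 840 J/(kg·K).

T_f ≈ 47.5 °C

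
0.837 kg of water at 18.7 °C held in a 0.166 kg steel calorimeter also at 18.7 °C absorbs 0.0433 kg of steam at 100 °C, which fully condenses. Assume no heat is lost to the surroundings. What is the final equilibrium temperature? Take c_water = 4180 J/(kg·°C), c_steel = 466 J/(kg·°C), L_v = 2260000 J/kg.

T_f ≈ 48.7 °C

Heat gained plus heat lost sum to zero:
steam→water at 100 °C releases m L_v = 0.0433×2260000 = 97858; condensed water 100 °C→T: 180.99(T − 100); water warms: 0.837×4180×(T − 18.7) = 3498.7(T − 18.7); cup: 77.36(T − 18.7)
3757 T = 97858 + 18099 + 66871 = 182829
T ≈ 48.66 °C, under the boiling point, so the assumption holds.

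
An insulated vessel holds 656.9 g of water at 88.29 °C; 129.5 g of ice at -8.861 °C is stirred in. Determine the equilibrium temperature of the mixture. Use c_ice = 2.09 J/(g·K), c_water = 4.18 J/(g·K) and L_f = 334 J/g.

Taking heat into each body as positive, Σ m c ΔT = 0:
ice -8.861→0 °C: 129.5×2.09×8.861 = 2398.3; melt ice: 129.5×334 = 43253; meltwater 0→T: 129.5×4.18×T = 541.31 T; water cools: 656.9×4.18×(T − 88.29) = 2745.8(T − 88.29)
3287.2 T = 242430 − 45651 = 196779
T ≈ 59.86 °C — above 0 °C, consistent with complete melting.

T_f ≈ 59.9 °C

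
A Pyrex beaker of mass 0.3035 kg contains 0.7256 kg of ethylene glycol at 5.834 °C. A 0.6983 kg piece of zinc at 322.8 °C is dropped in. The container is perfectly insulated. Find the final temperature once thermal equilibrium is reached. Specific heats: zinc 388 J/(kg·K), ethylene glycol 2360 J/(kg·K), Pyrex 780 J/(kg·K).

T_f ≈ 44.5 °C

Conservation of energy gives ΣQ = 0:
0.6983×388×(T − 322.8) + 0.7256×2360×(T − 5.834) + 0.3035×780×(T − 5.834) = 0
270.94(T − 322.8) + 1712.4(T − 5.834) + 236.73(T − 5.834) = 0
2220.1 T = 98831
T = 98831 / 2220.1 = 44.5 °C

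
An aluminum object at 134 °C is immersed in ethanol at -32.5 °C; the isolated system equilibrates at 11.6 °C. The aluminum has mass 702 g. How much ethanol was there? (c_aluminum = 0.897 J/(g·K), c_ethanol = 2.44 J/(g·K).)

m ≈ 716 g

Heat lost by the aluminum = heat gained by the ethanol:
702·0.897·(134 − 11.6) = m·2.44·(11.6 − (-32.5))
107.6 m = 77075  ⇒  m ≈ 716.3 g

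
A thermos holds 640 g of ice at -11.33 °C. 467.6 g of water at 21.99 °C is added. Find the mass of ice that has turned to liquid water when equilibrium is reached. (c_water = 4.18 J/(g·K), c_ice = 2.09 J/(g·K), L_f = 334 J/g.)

Cooling the water to 0 °C releases 467.6·4.18·21.99 = 42981 J.
Of that, 640·2.09·11.33 = 15155 J goes to bring the ice to 0 °C, leaving 27826 J.
Fully melting the ice requires m_ice L_f = 640·334 = 213760 J.
27826 J < 213760 J, so only part of the ice melts and the system sits at 0 °C.
m_melt = 27826 / L_f = 83.31 g.

m_melted ≈ 83.3 g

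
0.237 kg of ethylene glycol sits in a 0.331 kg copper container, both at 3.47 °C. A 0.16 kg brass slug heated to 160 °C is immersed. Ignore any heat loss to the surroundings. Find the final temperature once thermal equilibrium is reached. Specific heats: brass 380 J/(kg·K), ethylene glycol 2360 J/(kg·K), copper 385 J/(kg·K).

T_f ≈ 16.2 °C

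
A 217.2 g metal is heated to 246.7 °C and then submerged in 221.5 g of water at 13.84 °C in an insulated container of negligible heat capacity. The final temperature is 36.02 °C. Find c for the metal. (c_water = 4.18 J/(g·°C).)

Setting the total heat transfer to zero:
217.2·c·(36.02 − 246.7) + 221.5·4.18·(36.02 − 13.84) = 0
-45760 c = -20536
c = -20536/-45760 ≈ 0.4488 J/(g·°C)

c ≈ 0.449 J/(g·°C)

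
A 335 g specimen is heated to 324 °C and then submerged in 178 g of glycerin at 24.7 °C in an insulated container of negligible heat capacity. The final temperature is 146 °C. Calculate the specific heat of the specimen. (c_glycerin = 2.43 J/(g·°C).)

Taking heat into each body as positive, Σ m c ΔT = 0:
335·c·(146 − 324) + 178·2.43·(146 − 24.7) = 0
-59630 c = -52467
c = -52467/-59630 ≈ 0.8799 J/(g·°C)

c ≈ 0.88 J/(g·°C)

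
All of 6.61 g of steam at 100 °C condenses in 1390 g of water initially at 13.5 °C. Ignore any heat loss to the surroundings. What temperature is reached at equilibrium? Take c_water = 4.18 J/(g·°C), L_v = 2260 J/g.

T_f ≈ 16.5 °C

Net heat exchanged in the isolated system is zero:
condense steam: −6.61·2260 = −14939; condensate cools 100→T: 6.61·4.18·(T − 100) = 27.63(T − 100); water warms: 1390·4.18·(T − 13.5) = 5810.2(T − 13.5)
5837.8 T = 14939 + 2763 + 78438 = 96139
T ≈ 16.47 °C — below 100 °C, confirming all the steam condensed.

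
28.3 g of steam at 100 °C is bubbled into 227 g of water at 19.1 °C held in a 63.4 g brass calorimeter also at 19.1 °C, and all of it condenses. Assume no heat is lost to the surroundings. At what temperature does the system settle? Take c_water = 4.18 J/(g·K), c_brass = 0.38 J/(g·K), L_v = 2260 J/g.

T_f ≈ 86.5 °C

Setting the total heat transfer to zero:
condense steam: −28.3·2260 = −63958
  condensed water 100 °C→T: 118.29(T − 100)
  water warms: 227·4.18·(T − 19.1) = 948.86(T − 19.1)
  cup: 24.09(T − 19.1)
1091.2 T = 63958 + 11829 + 18583 = 94371
T ≈ 86.48 °C, under the boiling point, so the assumption holds.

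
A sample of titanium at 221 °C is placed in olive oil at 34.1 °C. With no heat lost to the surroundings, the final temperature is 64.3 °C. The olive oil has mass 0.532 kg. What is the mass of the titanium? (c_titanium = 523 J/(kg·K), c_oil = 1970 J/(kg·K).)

m ≈ 0.386 kg

|Q_titanium| = |Q_oil|:
m·523·(221 − 64.3) = 0.532·1970·(64.3 − 34.1)
81954 m = 31651  ⇒  m ≈ 0.3862 kg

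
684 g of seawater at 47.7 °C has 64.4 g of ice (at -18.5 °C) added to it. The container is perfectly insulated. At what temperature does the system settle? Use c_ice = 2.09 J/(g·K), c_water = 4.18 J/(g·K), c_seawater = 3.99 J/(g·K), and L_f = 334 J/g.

Energy conservation, ΣQ = 0:
ice -18.5→0 °C: 64.4×2.09×18.5 = 2490; fusion: m_ice L_f = 64.4×334 = 21510; warm the meltwater: 269.19 T; seawater cools: 684×3.99×(T − 47.7) = 2729.2(T − 47.7)
2998.4 T = 130181 − 24000 = 106181
T ≈ 35.41 °C. Since T > 0 °C, the all-ice-melts assumption holds.

T_f ≈ 35.4 °C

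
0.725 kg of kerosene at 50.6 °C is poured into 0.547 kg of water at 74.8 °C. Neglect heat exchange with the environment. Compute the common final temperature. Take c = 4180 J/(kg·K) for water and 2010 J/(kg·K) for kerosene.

Energy conservation, ΣQ = 0:
0.547*4180*(T − 74.8) + 0.725*2010*(T − 50.6) = 0
(2286.5 + 1457.2) T = 2286.5*74.8 + 1457.2*50.6
T = 244764/3743.7 ≈ 65.38 °C

T_f ≈ 65.4 °C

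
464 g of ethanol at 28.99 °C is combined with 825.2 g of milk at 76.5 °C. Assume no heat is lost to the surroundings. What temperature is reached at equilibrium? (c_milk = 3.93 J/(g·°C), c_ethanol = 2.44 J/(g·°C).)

T_f ≈ 64.2 °C

Set heat shed by the hot body equal to heat absorbed by the cold body:
825.2×3.93×(76.5 − T) = 464×2.44×(T − 28.99)
3243(76.5 − T) = 1132.2(T − 28.99)
4375.2 T = 280914  ⇒  T ≈ 64.21 °C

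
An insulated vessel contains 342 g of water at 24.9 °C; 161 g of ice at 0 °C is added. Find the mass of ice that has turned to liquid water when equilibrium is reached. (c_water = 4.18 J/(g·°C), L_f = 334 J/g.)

Cooling the water to 0 °C releases 342·4.18·24.9 = 35596 J.
To melt every bit of ice: 161·334 = 53774 J.
Since 35596 < 53774 J, not all the ice melts; equilibrium is at 0 °C.
m_melt = 35596 / L_f = 106.6 g.

m_melted ≈ 107 g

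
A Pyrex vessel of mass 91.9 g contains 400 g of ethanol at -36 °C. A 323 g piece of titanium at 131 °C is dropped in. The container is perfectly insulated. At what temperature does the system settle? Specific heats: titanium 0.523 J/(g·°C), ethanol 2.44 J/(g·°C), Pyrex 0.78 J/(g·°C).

Let T be the final temperature. ΣQ_i = 0:
323*0.523*(T − 131) + 400*2.44*(T − (-36)) + 91.9*0.78*(T − (-36)) = 0
168.93(T − 131) + 976(T − (-36)) + 71.68(T − (-36)) = 0
1216.6 T = -15587
T ≈ -12.81 °C

T_f ≈ -12.8 °C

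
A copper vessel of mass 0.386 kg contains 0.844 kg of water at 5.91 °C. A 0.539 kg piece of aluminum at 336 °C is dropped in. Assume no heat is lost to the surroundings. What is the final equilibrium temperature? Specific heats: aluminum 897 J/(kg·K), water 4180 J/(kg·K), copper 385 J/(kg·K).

T_f ≈ 44.3 °C

Let T be the final temperature. ΣQ_i = 0:
0.539*897*(T − 336) + 0.844*4180*(T − 5.91) + 0.386*385*(T − 5.91) = 0
483.48(T − 336) + 3527.9(T − 5.91) + 148.61(T − 5.91) = 0
4160 T = 184179
T ≈ 44.27 °C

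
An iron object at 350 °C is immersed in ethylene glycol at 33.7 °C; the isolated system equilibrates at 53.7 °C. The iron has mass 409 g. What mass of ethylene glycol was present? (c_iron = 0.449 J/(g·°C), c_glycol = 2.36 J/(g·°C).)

m ≈ 1150 g

|Q_iron| = |Q_glycol|:
409×0.449×(350 − 53.7) = m×2.36×(53.7 − 33.7)
47.2 m = 54413  ⇒  m ≈ 1153 g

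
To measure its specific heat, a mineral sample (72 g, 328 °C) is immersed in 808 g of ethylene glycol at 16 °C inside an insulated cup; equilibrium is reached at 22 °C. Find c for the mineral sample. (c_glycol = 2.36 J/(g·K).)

c ≈ 0.519 J/(g·K)

Conservation of energy gives ΣQ = 0:
72×c×(22 − 328) + 808×2.36×(22 − 16) = 0
-22032 c = -11441
c = -11441/-22032 ≈ 0.5193 J/(g·K)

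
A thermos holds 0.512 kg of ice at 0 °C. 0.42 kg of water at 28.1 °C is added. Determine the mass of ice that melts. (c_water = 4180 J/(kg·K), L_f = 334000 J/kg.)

Water can give up m c ΔT = 0.42·4180·28.1 = 49332 J before reaching 0 °C.
Melting all 0.512 kg of ice would need 0.512·334000 = 171008 J.
Since 49332 < 171008 J, not all the ice melts; equilibrium is at 0 °C.
m_melted·334000 = 49332  ⇒  m_melted ≈ 0.1477 kg.

m_melted ≈ 0.148 kg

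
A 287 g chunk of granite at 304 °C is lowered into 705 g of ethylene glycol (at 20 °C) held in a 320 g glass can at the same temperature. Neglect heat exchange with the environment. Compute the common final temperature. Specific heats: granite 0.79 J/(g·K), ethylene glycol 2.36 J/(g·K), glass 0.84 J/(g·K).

Conservation of energy gives ΣQ = 0:
287×0.79×(T − 304) + 705×2.36×(T − 20) + 320×0.84×(T − 20) = 0
(226.73 + 1663.8 + 268.8) T = 226.73×304 + 1663.8×20 + 268.8×20
T = 107578 / 2159.3 = 49.8 °C

T_f ≈ 49.8 °C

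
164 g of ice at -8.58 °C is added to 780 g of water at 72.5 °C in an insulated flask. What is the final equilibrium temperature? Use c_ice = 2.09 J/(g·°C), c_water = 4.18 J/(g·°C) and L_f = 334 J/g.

T_f ≈ 45.3 °C

Energy conservation, ΣQ = 0:
ice -8.58→0 °C: 164×2.09×8.58 = 2940.9
  fusion: m_ice L_f = 164×334 = 54776
  warm the meltwater: 685.52 T
  water: 3260.4(T − 72.5)
3945.9 T = 236379 − 57717 = 178662
T ≈ 45.28 °C (positive, so assuming full melt was valid).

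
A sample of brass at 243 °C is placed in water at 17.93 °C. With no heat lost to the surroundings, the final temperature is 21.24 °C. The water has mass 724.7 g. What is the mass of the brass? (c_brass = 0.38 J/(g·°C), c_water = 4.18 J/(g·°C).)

m ≈ 119 g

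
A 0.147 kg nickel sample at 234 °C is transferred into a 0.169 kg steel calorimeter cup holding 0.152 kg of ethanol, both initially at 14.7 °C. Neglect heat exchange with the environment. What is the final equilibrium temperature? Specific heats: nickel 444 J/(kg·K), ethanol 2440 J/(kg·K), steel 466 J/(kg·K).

T_f ≈ 42.5 °C

Let T be the final temperature. ΣQ_i = 0:
0.147×444×(T − 234) + 0.152×2440×(T − 14.7) + 0.169×466×(T − 14.7) = 0
65.27(T − 234) + 370.88(T − 14.7) + 78.75(T − 14.7) = 0
514.9 T = 21882
T = 21882/514.9 ≈ 42.50 °C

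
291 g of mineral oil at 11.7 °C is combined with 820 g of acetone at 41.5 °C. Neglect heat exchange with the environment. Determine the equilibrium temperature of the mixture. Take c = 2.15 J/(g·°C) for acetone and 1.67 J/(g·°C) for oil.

T_f ≈ 35.1 °C

Setting the total heat transfer to zero:
820×2.15×(T − 41.5) + 291×1.67×(T − 11.7) = 0
2249 T = 78850
T = 78850 / 2249 = 35.1 °C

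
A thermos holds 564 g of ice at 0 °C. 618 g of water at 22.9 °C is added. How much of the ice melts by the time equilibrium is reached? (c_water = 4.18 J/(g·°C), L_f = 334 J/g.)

m_melted ≈ 177 g

Heat available from the water dropping to 0 °C: 618×4.18×22.9 = 59156 J.
Fully melting the ice requires m_ice L_f = 564×334 = 188376 J.
Since 59156 < 188376 J, not all the ice melts; equilibrium is at 0 °C.
Mass melted = 59156/334 ≈ 177.1 g.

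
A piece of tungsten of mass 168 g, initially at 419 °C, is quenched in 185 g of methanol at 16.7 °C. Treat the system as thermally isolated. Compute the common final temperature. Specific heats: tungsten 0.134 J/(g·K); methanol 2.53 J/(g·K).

T_f = Σ m_i c_i T_i / Σ m_i c_i:
T_f = (22.51×419 + 468.05×16.7) / (22.51 + 468.05)
    = 17249 / 490.56 ≈ 35.16 °C

T_f ≈ 35.2 °C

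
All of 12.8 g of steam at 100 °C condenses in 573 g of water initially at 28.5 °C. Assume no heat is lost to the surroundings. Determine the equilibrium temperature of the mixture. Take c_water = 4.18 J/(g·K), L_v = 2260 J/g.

Conservation of energy gives ΣQ = 0:
condense steam: −12.8·2260 = −28928; condensed water 100 °C→T: 53.5(T − 100); original water: 2395.1(T − 28.5)
2448.6 T = 28928 + 5350.4 + 68261 = 102540
T ≈ 41.88 °C, under the boiling point, so the assumption holds.

T_f ≈ 41.9 °C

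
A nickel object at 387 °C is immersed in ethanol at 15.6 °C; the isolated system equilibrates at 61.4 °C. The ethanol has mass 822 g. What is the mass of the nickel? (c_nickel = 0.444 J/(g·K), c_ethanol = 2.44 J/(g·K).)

m ≈ 635 g

Heat lost by the nickel = heat gained by the ethanol:
m×0.444×(387 − 61.4) = 822×2.44×(61.4 − 15.6)
144.57 m = 91860  ⇒  m ≈ 635.4 g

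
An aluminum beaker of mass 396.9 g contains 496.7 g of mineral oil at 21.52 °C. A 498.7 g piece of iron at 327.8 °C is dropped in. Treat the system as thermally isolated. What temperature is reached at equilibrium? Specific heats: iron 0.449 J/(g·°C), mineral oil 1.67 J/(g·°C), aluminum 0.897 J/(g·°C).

T_f ≈ 70.2 °C

Setting the total heat transfer to zero:
498.7*0.449*(T − 327.8) + 496.7*1.67*(T − 21.52) + 396.9*0.897*(T − 21.52) = 0
223.92(T − 327.8) + 829.49(T − 21.52) + 356.02(T − 21.52) = 0
(223.92 + 829.49 + 356.02) T = 223.92*327.8 + 829.49*21.52 + 356.02*21.52
T = 98912/1409.4 ≈ 70.18 °C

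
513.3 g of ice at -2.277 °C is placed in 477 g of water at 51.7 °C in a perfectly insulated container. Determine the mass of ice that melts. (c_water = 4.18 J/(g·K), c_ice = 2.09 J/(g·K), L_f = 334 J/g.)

m_melted ≈ 301 g

Heat available from the water dropping to 0 °C: 477·4.18·51.7 = 103083 J.
Warming the ice to 0 °C takes 513.3·2.09·2.277 = 2442.8 J, leaving 100640 J for melting.
Fully melting the ice requires m_ice L_f = 513.3·334 = 171442 J.
100640 J < 171442 J, so only part of the ice melts and the system sits at 0 °C.
m_melt = 100640 / L_f = 301.3 g.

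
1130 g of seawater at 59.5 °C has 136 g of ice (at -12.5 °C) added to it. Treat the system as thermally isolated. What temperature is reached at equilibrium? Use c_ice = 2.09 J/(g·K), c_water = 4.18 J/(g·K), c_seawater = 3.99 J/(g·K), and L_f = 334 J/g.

Conservation of energy gives ΣQ = 0:
warm ice to 0 °C: 136·2.09·(0 − (-12.5)) = 3553
  melt ice: 136·334 = 45424
  warm the meltwater: 568.48 T
  seawater: 4508.7(T − 59.5)
5077.2 T = 268268 − 48977 = 219291
T ≈ 43.19 °C. Since T > 0 °C, the all-ice-melts assumption holds.

T_f ≈ 43.2 °C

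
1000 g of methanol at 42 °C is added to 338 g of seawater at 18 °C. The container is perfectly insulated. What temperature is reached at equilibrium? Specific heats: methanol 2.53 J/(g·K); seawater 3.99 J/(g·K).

|Q_methanol| = |Q_seawater|:
1000×2.53×(42 − T) = 338×3.99×(T − 18)
2530(42 − T) = 1348.6(T − 18)
3878.6 T = 130535  ⇒  T ≈ 33.66 °C

T_f ≈ 33.7 °C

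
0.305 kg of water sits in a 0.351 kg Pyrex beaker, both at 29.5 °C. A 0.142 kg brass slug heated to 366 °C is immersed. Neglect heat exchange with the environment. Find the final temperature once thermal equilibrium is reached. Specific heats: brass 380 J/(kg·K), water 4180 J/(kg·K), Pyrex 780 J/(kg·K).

T_f = Σ m_i c_i T_i / Σ m_i c_i:
T_f = (53.96×366 + 1274.9×29.5 + 273.78×29.5) / (53.96 + 1274.9 + 273.78)
    = 65435 / 1602.6 ≈ 40.83 °C

T_f ≈ 40.8 °C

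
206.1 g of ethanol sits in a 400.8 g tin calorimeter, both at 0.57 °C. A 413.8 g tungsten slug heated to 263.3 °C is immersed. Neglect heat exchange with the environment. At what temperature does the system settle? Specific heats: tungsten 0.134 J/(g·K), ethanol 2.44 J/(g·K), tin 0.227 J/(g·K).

T_f ≈ 23.0 °C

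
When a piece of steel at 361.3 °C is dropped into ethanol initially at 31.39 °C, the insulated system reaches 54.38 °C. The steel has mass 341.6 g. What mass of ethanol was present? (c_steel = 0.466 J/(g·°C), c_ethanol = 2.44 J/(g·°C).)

|Q_steel| = |Q_ethanol|:
341.6·0.466·(361.3 − 54.38) = m·2.44·(54.38 − 31.39)
56.1 m = 48857  ⇒  m ≈ 871 g

m ≈ 871 g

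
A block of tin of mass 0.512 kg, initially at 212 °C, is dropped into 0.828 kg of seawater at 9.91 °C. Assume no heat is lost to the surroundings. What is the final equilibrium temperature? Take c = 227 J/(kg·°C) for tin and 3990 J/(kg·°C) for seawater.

T_f ≈ 16.8 °C

Set heat shed by the hot body equal to heat absorbed by the cold body:
0.512*227*(212 − T) = 0.828*3990*(T − 9.91)
116.22(212 − T) = 3303.7(T − 9.91)
3419.9 T = 57379  ⇒  T ≈ 16.78 °C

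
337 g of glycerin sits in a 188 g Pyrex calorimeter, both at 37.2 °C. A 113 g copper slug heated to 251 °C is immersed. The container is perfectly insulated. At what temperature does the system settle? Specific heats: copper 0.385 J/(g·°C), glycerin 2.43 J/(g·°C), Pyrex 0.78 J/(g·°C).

T_f ≈ 46.4 °C

Conservation of energy gives ΣQ = 0:
113·0.385·(T − 251) + 337·2.43·(T − 37.2) + 188·0.78·(T − 37.2) = 0
43.51(T − 251) + 818.91(T − 37.2) + 146.64(T − 37.2) = 0
1009.1 T = 46838
T = 46838 / 1009.1 = 46.4 °C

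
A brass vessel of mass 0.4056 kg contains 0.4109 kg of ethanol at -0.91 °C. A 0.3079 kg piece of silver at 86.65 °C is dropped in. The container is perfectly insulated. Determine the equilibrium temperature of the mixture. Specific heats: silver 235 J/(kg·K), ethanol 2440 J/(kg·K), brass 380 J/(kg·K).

T_f ≈ 4.2 °C

Heat gained plus heat lost sum to zero:
0.3079·235·(T − 86.65) + 0.4109·2440·(T − (-0.91)) + 0.4056·380·(T − (-0.91)) = 0
72.36(T − 86.65) + 1002.6(T − (-0.91)) + 154.13(T − (-0.91)) = 0
1229.1 T = 5217.1
T = 5217.1/1229.1 ≈ 4.24 °C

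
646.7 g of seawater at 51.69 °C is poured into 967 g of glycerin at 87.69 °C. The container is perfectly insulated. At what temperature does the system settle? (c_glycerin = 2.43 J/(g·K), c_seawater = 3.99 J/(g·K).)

Taking heat into each body as positive, Σ m c ΔT = 0:
967×2.43×(T − 87.69) + 646.7×3.99×(T − 51.69) = 0
(2349.8 + 2580.3) T = 2349.8×87.69 + 2580.3×51.69
T ≈ 68.85 °C

T_f ≈ 68.8 °C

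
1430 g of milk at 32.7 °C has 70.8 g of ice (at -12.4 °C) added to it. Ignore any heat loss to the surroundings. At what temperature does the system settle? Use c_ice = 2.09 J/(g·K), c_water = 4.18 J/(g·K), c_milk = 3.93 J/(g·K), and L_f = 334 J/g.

T_f ≈ 26.8 °C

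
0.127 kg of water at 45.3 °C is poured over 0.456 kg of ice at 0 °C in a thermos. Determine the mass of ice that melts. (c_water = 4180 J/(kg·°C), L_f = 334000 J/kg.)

m_melted ≈ 0.072 kg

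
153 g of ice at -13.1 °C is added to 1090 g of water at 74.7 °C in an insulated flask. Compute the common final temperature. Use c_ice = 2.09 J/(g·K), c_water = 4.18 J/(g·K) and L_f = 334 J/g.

T_f ≈ 54.9 °C

Energy conservation, ΣQ = 0:
ice -13.1→0 °C: 153·2.09·13.1 = 4189
  fusion: m_ice L_f = 153·334 = 51102
  warm the meltwater: 639.54 T
  water cools: 1090·4.18·(T − 74.7) = 4556.2(T − 74.7)
5195.7 T = 340348 − 55291 = 285057
T ≈ 54.86 °C. Since T > 0 °C, the all-ice-melts assumption holds.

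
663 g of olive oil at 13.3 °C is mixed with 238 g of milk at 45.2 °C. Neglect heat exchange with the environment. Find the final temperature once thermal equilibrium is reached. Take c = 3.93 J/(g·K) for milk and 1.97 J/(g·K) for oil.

T_f ≈ 26.6 °C

T_f = Σ m_i c_i T_i / Σ m_i c_i:
T_f = (935.34×45.2 + 1306.1×13.3) / (935.34 + 1306.1)
    = 59649 / 2241.4 ≈ 26.61 °C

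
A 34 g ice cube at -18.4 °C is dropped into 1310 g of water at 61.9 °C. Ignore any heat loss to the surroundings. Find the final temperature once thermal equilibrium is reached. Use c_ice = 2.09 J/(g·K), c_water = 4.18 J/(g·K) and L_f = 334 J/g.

T_f ≈ 58.1 °C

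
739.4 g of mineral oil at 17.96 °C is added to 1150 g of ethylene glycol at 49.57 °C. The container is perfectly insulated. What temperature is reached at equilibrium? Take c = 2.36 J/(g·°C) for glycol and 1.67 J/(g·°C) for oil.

T_f ≈ 39.7 °C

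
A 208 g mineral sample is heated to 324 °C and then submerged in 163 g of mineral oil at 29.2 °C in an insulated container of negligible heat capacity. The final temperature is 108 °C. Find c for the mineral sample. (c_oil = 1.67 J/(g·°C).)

c ≈ 0.477 J/(g·°C)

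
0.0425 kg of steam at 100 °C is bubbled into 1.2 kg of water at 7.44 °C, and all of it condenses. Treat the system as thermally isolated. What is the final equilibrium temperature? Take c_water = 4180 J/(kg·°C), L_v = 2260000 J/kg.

T_f ≈ 29.1 °C

Sum of m c ΔT and latent-heat terms is zero:
steam→water at 100 °C releases m L_v = 0.0425·2260000 = 96050
  condensed water 100 °C→T: 177.65(T − 100)
  original water: 5016(T − 7.44)
5193.6 T = 96050 + 17765 + 37319 = 151134
T ≈ 29.10 °C (< 100 °C, so full condensation is consistent).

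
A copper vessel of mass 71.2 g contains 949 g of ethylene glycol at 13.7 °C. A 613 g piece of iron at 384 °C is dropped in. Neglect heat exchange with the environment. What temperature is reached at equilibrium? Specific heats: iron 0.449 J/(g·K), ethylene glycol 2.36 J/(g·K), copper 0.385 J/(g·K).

T_f ≈ 53.8 °C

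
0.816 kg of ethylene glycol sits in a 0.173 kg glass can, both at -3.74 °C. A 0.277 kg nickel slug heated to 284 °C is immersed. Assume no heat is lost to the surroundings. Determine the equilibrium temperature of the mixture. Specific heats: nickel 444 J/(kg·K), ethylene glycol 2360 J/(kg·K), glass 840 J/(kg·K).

T_f ≈ 12.4 °C

Energy conservation, ΣQ = 0:
0.277×444×(T − 284) + 0.816×2360×(T − (-3.74)) + 0.173×840×(T − (-3.74)) = 0
(122.99 + 1925.8 + 145.32) T = 122.99×284 + 1925.8×(-3.74) + 145.32×(-3.74)
T = 27183/2194.1 ≈ 12.39 °C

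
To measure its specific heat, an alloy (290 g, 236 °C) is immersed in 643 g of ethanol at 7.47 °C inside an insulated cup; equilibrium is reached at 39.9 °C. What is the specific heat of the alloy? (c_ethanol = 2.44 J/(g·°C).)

Heat lost by the alloy = heat gained by the ethanol:
290·c·(236 − 39.9) = 643·2.44·(39.9 − 7.47)
56869 c = 50880  ⇒  c ≈ 0.8947 J/(g·°C)

c ≈ 0.895 J/(g·°C)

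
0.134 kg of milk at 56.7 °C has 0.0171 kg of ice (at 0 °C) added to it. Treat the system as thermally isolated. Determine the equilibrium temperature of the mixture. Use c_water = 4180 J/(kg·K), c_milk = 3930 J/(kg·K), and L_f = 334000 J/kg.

T_f ≈ 40.4 °C

Sum of m c ΔT and latent-heat terms is zero:
melt ice: 0.0171·334000 = 5711.4
  meltwater 0→T: 0.0171·4180·T = 71.48 T
  milk: 526.62(T − 56.7)
598.1 T = 29859 − 5711.4 = 24148
T ≈ 40.37 °C. Since T > 0 °C, the all-ice-melts assumption holds.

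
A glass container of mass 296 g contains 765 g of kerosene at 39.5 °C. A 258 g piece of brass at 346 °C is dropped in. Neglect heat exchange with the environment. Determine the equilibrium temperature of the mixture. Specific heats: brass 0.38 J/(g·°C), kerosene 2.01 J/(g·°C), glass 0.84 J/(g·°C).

Energy conservation, ΣQ = 0:
258*0.38*(T − 346) + 765*2.01*(T − 39.5) + 296*0.84*(T − 39.5) = 0
98.04(T − 346) + 1537.6(T − 39.5) + 248.64(T − 39.5) = 0
1884.3 T = 104480
T = 104480 / 1884.3 = 55.4 °C

T_f ≈ 55.4 °C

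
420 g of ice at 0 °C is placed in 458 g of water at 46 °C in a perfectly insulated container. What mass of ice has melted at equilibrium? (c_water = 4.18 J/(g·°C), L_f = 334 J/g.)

Heat available from the water dropping to 0 °C: 458×4.18×46 = 88064 J.
Melting all 420 g of ice would need 420×334 = 140280 J.
88064 J < 140280 J, so only part of the ice melts and the system sits at 0 °C.
m_melt = 88064 / L_f = 263.7 g.

m_melted ≈ 264 g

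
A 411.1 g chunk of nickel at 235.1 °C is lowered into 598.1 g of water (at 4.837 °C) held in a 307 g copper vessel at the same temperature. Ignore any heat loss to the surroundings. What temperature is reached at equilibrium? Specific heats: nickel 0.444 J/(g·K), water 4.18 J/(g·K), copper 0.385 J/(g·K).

T_f ≈ 19.8 °C

With ΣQ=0 the equilibrium temperature is the m·c-weighted mean:
T_f = (182.53*235.1 + 2500.1*4.837 + 118.2*4.837) / (182.53 + 2500.1 + 118.2)
    = 55577 / 2800.8 ≈ 19.84 °C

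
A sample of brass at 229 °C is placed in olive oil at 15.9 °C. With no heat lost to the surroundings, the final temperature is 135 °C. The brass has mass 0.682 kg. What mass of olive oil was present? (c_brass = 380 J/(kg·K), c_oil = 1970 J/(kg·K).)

m ≈ 0.104 kg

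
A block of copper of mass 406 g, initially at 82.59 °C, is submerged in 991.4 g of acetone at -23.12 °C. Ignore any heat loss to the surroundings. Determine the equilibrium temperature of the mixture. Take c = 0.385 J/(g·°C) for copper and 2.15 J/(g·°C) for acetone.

T_f ≈ -15.9 °C

Taking heat into each body as positive, Σ m c ΔT = 0:
406×0.385×(T − 82.59) + 991.4×2.15×(T − (-23.12)) = 0
156.31(T − 82.59) + 2131.5(T − (-23.12)) = 0
(156.31 + 2131.5) T = 156.31×82.59 + 2131.5×(-23.12)
T = -36371/2287.8 ≈ -15.90 °C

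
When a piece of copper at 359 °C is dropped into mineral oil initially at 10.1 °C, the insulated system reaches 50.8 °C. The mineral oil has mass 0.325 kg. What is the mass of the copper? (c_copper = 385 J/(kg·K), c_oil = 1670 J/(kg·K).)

m ≈ 0.186 kg

Heat gained plus heat lost sum to zero:
m·385·(50.8 − 359) + 0.325·1670·(50.8 − 10.1) = 0
-118657 m = -22090
m = -22090/-118657 ≈ 0.1862 kg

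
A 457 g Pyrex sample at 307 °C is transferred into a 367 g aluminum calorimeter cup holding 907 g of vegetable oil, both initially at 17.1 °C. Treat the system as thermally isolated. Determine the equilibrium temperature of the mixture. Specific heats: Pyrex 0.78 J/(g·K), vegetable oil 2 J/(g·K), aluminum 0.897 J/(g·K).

T_f ≈ 58.4 °C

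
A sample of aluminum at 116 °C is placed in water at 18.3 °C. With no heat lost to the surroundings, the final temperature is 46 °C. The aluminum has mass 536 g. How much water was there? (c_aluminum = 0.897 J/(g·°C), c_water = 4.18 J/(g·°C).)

m ≈ 291 g

|Q_aluminum| = |Q_water|:
536×0.897×(116 − 46) = m×4.18×(46 − 18.3)
115.79 m = 33655  ⇒  m ≈ 290.7 g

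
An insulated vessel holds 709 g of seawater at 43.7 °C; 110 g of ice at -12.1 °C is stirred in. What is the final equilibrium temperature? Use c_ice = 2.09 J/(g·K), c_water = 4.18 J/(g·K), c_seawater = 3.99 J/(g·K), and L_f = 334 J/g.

T_f ≈ 25.6 °C

Sum of m c ΔT and latent-heat terms is zero:
warm ice to 0 °C: 110×2.09×(0 − (-12.1)) = 2781.8; melt ice: 110×334 = 36740; meltwater 0→T: 110×4.18×T = 459.8 T; seawater cools: 709×3.99×(T − 43.7) = 2828.9(T − 43.7)
3288.7 T = 123623 − 39522 = 84102
T ≈ 25.57 °C. Since T > 0 °C, the all-ice-melts assumption holds.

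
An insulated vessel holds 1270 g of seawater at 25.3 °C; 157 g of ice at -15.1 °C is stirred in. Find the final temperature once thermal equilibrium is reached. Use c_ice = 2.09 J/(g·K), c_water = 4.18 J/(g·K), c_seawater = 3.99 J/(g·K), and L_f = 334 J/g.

T_f ≈ 12.4 °C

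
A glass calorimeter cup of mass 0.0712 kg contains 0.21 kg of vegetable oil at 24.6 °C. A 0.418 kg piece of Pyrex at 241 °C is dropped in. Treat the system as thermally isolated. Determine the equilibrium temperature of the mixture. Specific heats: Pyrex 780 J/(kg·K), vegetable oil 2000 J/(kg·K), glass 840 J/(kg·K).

Energy conservation, ΣQ = 0:
0.418·780·(T − 241) + 0.21·2000·(T − 24.6) + 0.0712·840·(T − 24.6) = 0
(326.04 + 420 + 59.81) T = 326.04·241 + 420·24.6 + 59.81·24.6
T ≈ 112.15 °C

T_f ≈ 112.2 °C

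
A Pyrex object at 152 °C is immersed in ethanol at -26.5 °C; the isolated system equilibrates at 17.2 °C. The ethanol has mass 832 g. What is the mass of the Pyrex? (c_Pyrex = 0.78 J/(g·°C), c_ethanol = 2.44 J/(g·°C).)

Net heat exchanged in the isolated system is zero:
m·0.78·(17.2 − 152) + 832·2.44·(17.2 − (-26.5)) = 0
-105.14 m = -88714
m = -88714/-105.14 ≈ 843.7 g

m ≈ 844 g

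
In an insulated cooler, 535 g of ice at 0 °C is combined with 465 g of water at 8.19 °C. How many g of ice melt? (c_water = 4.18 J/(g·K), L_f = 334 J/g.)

m_melted ≈ 47.7 g

Cooling the water to 0 °C releases 465×4.18×8.19 = 15919 J.
To melt every bit of ice: 535×334 = 178690 J.
15919 J < 178690 J, so only part of the ice melts and the system sits at 0 °C.
Mass melted = 15919/334 ≈ 47.66 g.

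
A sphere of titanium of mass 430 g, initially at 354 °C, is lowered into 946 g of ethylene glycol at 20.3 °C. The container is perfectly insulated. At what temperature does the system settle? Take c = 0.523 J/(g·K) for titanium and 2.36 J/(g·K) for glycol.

T_f ≈ 50.8 °C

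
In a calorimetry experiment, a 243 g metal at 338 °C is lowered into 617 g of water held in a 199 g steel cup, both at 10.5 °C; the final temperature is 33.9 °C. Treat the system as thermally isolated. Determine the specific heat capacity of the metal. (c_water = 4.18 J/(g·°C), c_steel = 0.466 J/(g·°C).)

c ≈ 0.846 J/(g·°C)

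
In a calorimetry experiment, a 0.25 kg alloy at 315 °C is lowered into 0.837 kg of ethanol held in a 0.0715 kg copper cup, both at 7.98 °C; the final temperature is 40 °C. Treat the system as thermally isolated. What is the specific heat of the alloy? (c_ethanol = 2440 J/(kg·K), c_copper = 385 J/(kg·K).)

c ≈ 964 J/(kg·K)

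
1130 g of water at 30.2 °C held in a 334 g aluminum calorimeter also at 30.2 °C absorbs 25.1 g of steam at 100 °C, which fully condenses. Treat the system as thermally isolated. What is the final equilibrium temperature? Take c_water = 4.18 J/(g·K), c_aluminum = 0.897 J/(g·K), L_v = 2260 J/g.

T_f ≈ 42.7 °C

Net heat exchanged in the isolated system is zero:
latent heat released on condensation: 25.1×2260 = 56726
  condensed water 100 °C→T: 104.92(T − 100)
  original water: 4723.4(T − 30.2)
  aluminum cup: 334×0.897×(T − 30.2) = 299.6(T − 30.2)
5127.9 T = 56726 + 10492 + 151695 = 218912
T ≈ 42.69 °C — below 100 °C, confirming all the steam condensed.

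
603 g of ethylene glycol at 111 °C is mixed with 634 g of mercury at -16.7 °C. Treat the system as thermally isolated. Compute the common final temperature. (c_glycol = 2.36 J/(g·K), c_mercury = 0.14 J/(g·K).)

Heat lost by the glycol equals heat gained by the mercury:
603×2.36×(111 − T) = 634×0.14×(T − (-16.7))
1423.1(111 − T) = 88.76(T − (-16.7))
1511.8 T = 156480  ⇒  T ≈ 103.50 °C

T_f ≈ 103.5 °C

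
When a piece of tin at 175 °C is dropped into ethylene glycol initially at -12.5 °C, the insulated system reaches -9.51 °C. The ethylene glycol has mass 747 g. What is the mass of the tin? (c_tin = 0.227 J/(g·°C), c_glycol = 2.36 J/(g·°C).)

m ≈ 126 g

|Q_tin| = |Q_glycol|:
m×0.227×(175 − -9.51) = 747×2.36×(-9.51 − (-12.5))
41.88 m = 5271.1  ⇒  m ≈ 125.9 g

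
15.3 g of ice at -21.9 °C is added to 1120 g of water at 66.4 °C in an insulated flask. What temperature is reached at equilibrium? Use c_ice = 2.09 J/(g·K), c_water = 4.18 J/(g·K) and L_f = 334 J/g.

T_f ≈ 64.3 °C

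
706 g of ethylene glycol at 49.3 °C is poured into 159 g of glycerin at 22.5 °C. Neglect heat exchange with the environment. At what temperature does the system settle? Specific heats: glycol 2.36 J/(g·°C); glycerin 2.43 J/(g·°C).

Let T be the final temperature. ΣQ_i = 0:
706·2.36·(T − 49.3) + 159·2.43·(T − 22.5) = 0
1666.2(T − 49.3) + 386.37(T − 22.5) = 0
2052.5 T = 90835
T = 90835 / 2052.5 = 44.3 °C

T_f ≈ 44.3 °C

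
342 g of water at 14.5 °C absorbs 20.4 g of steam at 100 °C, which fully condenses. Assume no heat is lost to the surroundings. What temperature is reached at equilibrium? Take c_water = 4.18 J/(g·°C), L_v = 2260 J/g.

T_f ≈ 49.7 °C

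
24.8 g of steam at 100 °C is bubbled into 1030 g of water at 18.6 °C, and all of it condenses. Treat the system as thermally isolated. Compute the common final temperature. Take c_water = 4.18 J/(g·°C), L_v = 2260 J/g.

T_f ≈ 33.2 °C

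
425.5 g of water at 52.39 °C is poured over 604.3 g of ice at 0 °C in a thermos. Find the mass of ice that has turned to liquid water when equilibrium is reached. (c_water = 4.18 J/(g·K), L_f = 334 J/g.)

Heat available from the water dropping to 0 °C: 425.5×4.18×52.39 = 93180 J.
Melting all 604.3 g of ice would need 604.3×334 = 201836 J.
93180 J < 201836 J, so only part of the ice melts and the system sits at 0 °C.
m_melt = 93180 / L_f = 279 g.

m_melted ≈ 279 g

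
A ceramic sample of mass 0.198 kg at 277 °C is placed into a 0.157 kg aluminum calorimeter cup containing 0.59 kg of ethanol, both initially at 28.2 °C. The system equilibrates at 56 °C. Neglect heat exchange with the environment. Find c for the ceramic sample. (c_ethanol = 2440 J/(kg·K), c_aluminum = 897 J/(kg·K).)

c ≈ 1000 J/(kg·K)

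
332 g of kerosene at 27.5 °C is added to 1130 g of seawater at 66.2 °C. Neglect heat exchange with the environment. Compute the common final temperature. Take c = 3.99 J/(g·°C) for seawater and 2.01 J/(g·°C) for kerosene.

T_f ≈ 61.2 °C

Set heat shed by the hot body equal to heat absorbed by the cold body:
1130*3.99*(66.2 − T) = 332*2.01*(T − 27.5)
4508.7(66.2 − T) = 667.32(T − 27.5)
5176 T = 316827  ⇒  T ≈ 61.21 °C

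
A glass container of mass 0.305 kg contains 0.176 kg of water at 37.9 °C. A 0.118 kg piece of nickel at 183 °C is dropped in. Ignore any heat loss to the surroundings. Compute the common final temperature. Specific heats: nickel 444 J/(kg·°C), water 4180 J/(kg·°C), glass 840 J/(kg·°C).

T_f ≈ 45.2 °C

With ΣQ=0 the equilibrium temperature is the m·c-weighted mean:
T_f = (52.39*183 + 735.68*37.9 + 256.2*37.9) / (52.39 + 735.68 + 256.2)
    = 47180 / 1044.3 ≈ 45.18 °C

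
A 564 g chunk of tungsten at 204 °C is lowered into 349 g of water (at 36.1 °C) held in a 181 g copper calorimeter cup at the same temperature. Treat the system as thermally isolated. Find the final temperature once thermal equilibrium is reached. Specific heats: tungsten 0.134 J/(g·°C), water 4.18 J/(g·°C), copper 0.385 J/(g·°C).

T_f ≈ 44.0 °C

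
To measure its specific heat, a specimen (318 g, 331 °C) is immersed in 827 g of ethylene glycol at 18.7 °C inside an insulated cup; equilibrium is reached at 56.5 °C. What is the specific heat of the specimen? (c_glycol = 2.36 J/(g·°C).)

Energy conservation, ΣQ = 0:
318·c·(56.5 − 331) + 827·2.36·(56.5 − 18.7) = 0
-87291 c = -73775
c = -73775/-87291 ≈ 0.8452 J/(g·°C)

c ≈ 0.845 J/(g·°C)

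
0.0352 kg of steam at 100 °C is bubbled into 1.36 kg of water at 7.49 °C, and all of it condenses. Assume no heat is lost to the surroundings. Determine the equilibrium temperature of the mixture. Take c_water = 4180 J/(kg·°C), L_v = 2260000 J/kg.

Sum of m c ΔT and latent-heat terms is zero:
condense steam: −0.0352·2260000 = −79552; condensed water 100 °C→T: 147.14(T − 100); water warms: 1.36·4180·(T − 7.49) = 5684.8(T − 7.49)
5831.9 T = 79552 + 14714 + 42579 = 136845
T ≈ 23.46 °C (< 100 °C, so full condensation is consistent).

T_f ≈ 23.5 °C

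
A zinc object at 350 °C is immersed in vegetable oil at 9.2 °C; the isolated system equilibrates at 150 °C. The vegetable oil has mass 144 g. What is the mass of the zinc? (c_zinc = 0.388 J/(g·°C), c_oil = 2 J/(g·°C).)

Heat lost by the zinc = heat gained by the oil:
m·0.388·(350 − 150) = 144·2·(150 − 9.2)
77.6 m = 40550  ⇒  m ≈ 522.6 g

m ≈ 523 g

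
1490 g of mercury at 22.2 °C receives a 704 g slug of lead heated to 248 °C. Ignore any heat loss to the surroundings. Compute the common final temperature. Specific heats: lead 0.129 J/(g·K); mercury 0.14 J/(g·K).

T_f ≈ 90.7 °C

Net heat exchanged in the isolated system is zero:
704*0.129*(T − 248) + 1490*0.14*(T − 22.2) = 0
(90.82 + 208.6) T = 90.82*248 + 208.6*22.2
T = 27153 / 299.42 = 90.7 °C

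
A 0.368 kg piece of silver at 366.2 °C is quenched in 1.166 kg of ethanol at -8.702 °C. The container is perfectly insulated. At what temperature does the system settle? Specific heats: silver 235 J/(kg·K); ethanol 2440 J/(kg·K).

Set heat shed by the hot body equal to heat absorbed by the cold body:
0.368*235*(366.2 − T) = 1.166*2440*(T − (-8.702))
86.48(366.2 − T) = 2845(T − (-8.702))
2931.5 T = 6911.4  ⇒  T ≈ 2.36 °C

T_f ≈ 2.4 °C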